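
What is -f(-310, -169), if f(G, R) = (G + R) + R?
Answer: 648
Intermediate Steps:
f(G, R) = G + 2*R
-f(-310, -169) = -(-310 + 2*(-169)) = -(-310 - 338) = -1*(-648) = 648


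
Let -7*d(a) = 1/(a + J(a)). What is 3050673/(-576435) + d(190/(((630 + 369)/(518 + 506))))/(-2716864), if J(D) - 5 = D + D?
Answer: -758970116142103303/143409975079515200 ≈ -5.2923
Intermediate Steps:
J(D) = 5 + 2*D (J(D) = 5 + (D + D) = 5 + 2*D)
d(a) = -1/(7*(5 + 3*a)) (d(a) = -1/(7*(a + (5 + 2*a))) = -1/(7*(5 + 3*a)))
3050673/(-576435) + d(190/(((630 + 369)/(518 + 506))))/(-2716864) = 3050673/(-576435) - 1/(35 + 21*(190/(((630 + 369)/(518 + 506)))))/(-2716864) = 3050673*(-1/576435) - 1/(35 + 21*(190/((999/1024))))*(-1/2716864) = -1016891/192145 - 1/(35 + 21*(190/((999*(1/1024)))))*(-1/2716864) = -1016891/192145 - 1/(35 + 21*(190/(999/1024)))*(-1/2716864) = -1016891/192145 - 1/(35 + 21*(190*(1024/999)))*(-1/2716864) = -1016891/192145 - 1/(35 + 21*(194560/999))*(-1/2716864) = -1016891/192145 - 1/(35 + 1361920/333)*(-1/2716864) = -1016891/192145 - 1/1373575/333*(-1/2716864) = -1016891/192145 - 1*333/1373575*(-1/2716864) = -1016891/192145 - 333/1373575*(-1/2716864) = -1016891/192145 + 333/3731816468800 = -758970116142103303/143409975079515200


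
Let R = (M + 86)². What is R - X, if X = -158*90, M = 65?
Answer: 37021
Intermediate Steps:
X = -14220
R = 22801 (R = (65 + 86)² = 151² = 22801)
R - X = 22801 - 1*(-14220) = 22801 + 14220 = 37021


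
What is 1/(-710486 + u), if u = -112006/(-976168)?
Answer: -488084/346776792821 ≈ -1.4075e-6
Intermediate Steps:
u = 56003/488084 (u = -112006*(-1/976168) = 56003/488084 ≈ 0.11474)
1/(-710486 + u) = 1/(-710486 + 56003/488084) = 1/(-346776792821/488084) = -488084/346776792821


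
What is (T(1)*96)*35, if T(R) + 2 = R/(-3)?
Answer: -7840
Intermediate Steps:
T(R) = -2 - R/3 (T(R) = -2 + R/(-3) = -2 + R*(-1/3) = -2 - R/3)
(T(1)*96)*35 = ((-2 - 1/3*1)*96)*35 = ((-2 - 1/3)*96)*35 = -7/3*96*35 = -224*35 = -7840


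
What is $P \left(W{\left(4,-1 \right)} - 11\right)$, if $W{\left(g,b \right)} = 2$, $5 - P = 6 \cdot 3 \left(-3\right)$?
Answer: $-531$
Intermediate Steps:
$P = 59$ ($P = 5 - 6 \cdot 3 \left(-3\right) = 5 - 18 \left(-3\right) = 5 - -54 = 5 + 54 = 59$)
$P \left(W{\left(4,-1 \right)} - 11\right) = 59 \left(2 - 11\right) = 59 \left(-9\right) = -531$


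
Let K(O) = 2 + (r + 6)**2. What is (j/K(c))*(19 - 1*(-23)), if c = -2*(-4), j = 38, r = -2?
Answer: 266/3 ≈ 88.667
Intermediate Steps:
c = 8
K(O) = 18 (K(O) = 2 + (-2 + 6)**2 = 2 + 4**2 = 2 + 16 = 18)
(j/K(c))*(19 - 1*(-23)) = (38/18)*(19 - 1*(-23)) = (38*(1/18))*(19 + 23) = (19/9)*42 = 266/3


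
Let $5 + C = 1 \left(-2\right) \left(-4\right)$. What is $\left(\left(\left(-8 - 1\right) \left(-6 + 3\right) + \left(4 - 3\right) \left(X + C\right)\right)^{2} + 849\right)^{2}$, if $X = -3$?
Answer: $2490084$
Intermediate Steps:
$C = 3$ ($C = -5 + 1 \left(-2\right) \left(-4\right) = -5 - -8 = -5 + 8 = 3$)
$\left(\left(\left(-8 - 1\right) \left(-6 + 3\right) + \left(4 - 3\right) \left(X + C\right)\right)^{2} + 849\right)^{2} = \left(\left(\left(-8 - 1\right) \left(-6 + 3\right) + \left(4 - 3\right) \left(-3 + 3\right)\right)^{2} + 849\right)^{2} = \left(\left(\left(-9\right) \left(-3\right) + 1 \cdot 0\right)^{2} + 849\right)^{2} = \left(\left(27 + 0\right)^{2} + 849\right)^{2} = \left(27^{2} + 849\right)^{2} = \left(729 + 849\right)^{2} = 1578^{2} = 2490084$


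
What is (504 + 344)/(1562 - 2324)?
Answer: -424/381 ≈ -1.1129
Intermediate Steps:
(504 + 344)/(1562 - 2324) = 848/(-762) = 848*(-1/762) = -424/381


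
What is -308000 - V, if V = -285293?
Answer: -22707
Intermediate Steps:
-308000 - V = -308000 - 1*(-285293) = -308000 + 285293 = -22707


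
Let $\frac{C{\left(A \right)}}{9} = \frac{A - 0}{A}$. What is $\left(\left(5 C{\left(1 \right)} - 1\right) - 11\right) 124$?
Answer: $4092$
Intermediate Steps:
$C{\left(A \right)} = 9$ ($C{\left(A \right)} = 9 \frac{A - 0}{A} = 9 \frac{A + 0}{A} = 9 \frac{A}{A} = 9 \cdot 1 = 9$)
$\left(\left(5 C{\left(1 \right)} - 1\right) - 11\right) 124 = \left(\left(5 \cdot 9 - 1\right) - 11\right) 124 = \left(\left(45 - 1\right) - 11\right) 124 = \left(44 - 11\right) 124 = 33 \cdot 124 = 4092$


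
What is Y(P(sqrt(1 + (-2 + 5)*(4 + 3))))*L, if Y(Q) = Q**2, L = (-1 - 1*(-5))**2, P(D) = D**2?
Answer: 7744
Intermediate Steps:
L = 16 (L = (-1 + 5)**2 = 4**2 = 16)
Y(P(sqrt(1 + (-2 + 5)*(4 + 3))))*L = ((sqrt(1 + (-2 + 5)*(4 + 3)))**2)**2*16 = ((sqrt(1 + 3*7))**2)**2*16 = ((sqrt(1 + 21))**2)**2*16 = ((sqrt(22))**2)**2*16 = 22**2*16 = 484*16 = 7744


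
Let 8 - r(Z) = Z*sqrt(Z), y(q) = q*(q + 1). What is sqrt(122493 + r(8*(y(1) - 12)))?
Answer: sqrt(122501 + 320*I*sqrt(5)) ≈ 350.0 + 1.022*I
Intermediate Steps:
y(q) = q*(1 + q)
r(Z) = 8 - Z**(3/2) (r(Z) = 8 - Z*sqrt(Z) = 8 - Z**(3/2))
sqrt(122493 + r(8*(y(1) - 12))) = sqrt(122493 + (8 - (8*(1*(1 + 1) - 12))**(3/2))) = sqrt(122493 + (8 - (8*(1*2 - 12))**(3/2))) = sqrt(122493 + (8 - (8*(2 - 12))**(3/2))) = sqrt(122493 + (8 - (8*(-10))**(3/2))) = sqrt(122493 + (8 - (-80)**(3/2))) = sqrt(122493 + (8 - (-320)*I*sqrt(5))) = sqrt(122493 + (8 + 320*I*sqrt(5))) = sqrt(122501 + 320*I*sqrt(5))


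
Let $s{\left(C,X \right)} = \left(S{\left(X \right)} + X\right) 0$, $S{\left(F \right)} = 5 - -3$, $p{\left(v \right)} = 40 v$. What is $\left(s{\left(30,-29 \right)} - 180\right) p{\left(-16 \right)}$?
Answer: $115200$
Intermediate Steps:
$S{\left(F \right)} = 8$ ($S{\left(F \right)} = 5 + 3 = 8$)
$s{\left(C,X \right)} = 0$ ($s{\left(C,X \right)} = \left(8 + X\right) 0 = 0$)
$\left(s{\left(30,-29 \right)} - 180\right) p{\left(-16 \right)} = \left(0 - 180\right) 40 \left(-16\right) = \left(-180\right) \left(-640\right) = 115200$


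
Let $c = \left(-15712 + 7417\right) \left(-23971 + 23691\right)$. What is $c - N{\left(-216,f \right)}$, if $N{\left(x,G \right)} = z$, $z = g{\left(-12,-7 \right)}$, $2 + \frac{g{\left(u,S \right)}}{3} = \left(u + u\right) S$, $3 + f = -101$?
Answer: $2322102$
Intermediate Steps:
$f = -104$ ($f = -3 - 101 = -104$)
$g{\left(u,S \right)} = -6 + 6 S u$ ($g{\left(u,S \right)} = -6 + 3 \left(u + u\right) S = -6 + 3 \cdot 2 u S = -6 + 3 \cdot 2 S u = -6 + 6 S u$)
$z = 498$ ($z = -6 + 6 \left(-7\right) \left(-12\right) = -6 + 504 = 498$)
$N{\left(x,G \right)} = 498$
$c = 2322600$ ($c = \left(-8295\right) \left(-280\right) = 2322600$)
$c - N{\left(-216,f \right)} = 2322600 - 498 = 2322102$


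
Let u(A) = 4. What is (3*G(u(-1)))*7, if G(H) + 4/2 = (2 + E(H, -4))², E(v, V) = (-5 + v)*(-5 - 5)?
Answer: 2982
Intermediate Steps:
E(v, V) = 50 - 10*v (E(v, V) = (-5 + v)*(-10) = 50 - 10*v)
G(H) = -2 + (52 - 10*H)² (G(H) = -2 + (2 + (50 - 10*H))² = -2 + (52 - 10*H)²)
(3*G(u(-1)))*7 = (3*(2702 - 1040*4 + 100*4²))*7 = (3*(2702 - 4160 + 100*16))*7 = (3*(2702 - 4160 + 1600))*7 = (3*142)*7 = 426*7 = 2982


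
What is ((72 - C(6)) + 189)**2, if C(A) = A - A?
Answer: 68121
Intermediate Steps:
C(A) = 0
((72 - C(6)) + 189)**2 = ((72 - 1*0) + 189)**2 = ((72 + 0) + 189)**2 = (72 + 189)**2 = 261**2 = 68121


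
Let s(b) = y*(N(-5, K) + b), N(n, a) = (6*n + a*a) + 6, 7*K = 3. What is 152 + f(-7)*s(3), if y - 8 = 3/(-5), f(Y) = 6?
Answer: -37840/49 ≈ -772.25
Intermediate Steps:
K = 3/7 (K = (1/7)*3 = 3/7 ≈ 0.42857)
N(n, a) = 6 + a**2 + 6*n (N(n, a) = (6*n + a**2) + 6 = (a**2 + 6*n) + 6 = 6 + a**2 + 6*n)
y = 37/5 (y = 8 + 3/(-5) = 8 + 3*(-1/5) = 8 - 3/5 = 37/5 ≈ 7.4000)
s(b) = -43179/245 + 37*b/5 (s(b) = 37*((6 + (3/7)**2 + 6*(-5)) + b)/5 = 37*((6 + 9/49 - 30) + b)/5 = 37*(-1167/49 + b)/5 = -43179/245 + 37*b/5)
152 + f(-7)*s(3) = 152 + 6*(-43179/245 + (37/5)*3) = 152 + 6*(-43179/245 + 111/5) = 152 + 6*(-7548/49) = 152 - 45288/49 = -37840/49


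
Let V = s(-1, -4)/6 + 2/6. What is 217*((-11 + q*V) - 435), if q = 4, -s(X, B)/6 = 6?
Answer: -305102/3 ≈ -1.0170e+5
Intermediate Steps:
s(X, B) = -36 (s(X, B) = -6*6 = -36)
V = -17/3 (V = -36/6 + 2/6 = -36*⅙ + 2*(⅙) = -6 + ⅓ = -17/3 ≈ -5.6667)
217*((-11 + q*V) - 435) = 217*((-11 + 4*(-17/3)) - 435) = 217*((-11 - 68/3) - 435) = 217*(-101/3 - 435) = 217*(-1406/3) = -305102/3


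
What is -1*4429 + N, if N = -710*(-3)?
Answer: -2299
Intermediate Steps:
N = 2130
-1*4429 + N = -1*4429 + 2130 = -4429 + 2130 = -2299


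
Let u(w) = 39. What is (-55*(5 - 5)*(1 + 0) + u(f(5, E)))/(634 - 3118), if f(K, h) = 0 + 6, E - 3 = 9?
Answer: -13/828 ≈ -0.015700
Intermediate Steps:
E = 12 (E = 3 + 9 = 12)
f(K, h) = 6
(-55*(5 - 5)*(1 + 0) + u(f(5, E)))/(634 - 3118) = (-55*(5 - 5)*(1 + 0) + 39)/(634 - 3118) = (-0 + 39)/(-2484) = (-55*0 + 39)*(-1/2484) = (0 + 39)*(-1/2484) = 39*(-1/2484) = -13/828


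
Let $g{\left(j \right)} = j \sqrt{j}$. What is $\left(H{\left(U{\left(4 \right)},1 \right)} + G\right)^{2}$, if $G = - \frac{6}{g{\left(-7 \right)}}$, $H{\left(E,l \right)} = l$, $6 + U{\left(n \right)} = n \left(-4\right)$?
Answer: $\frac{307}{343} - \frac{12 i \sqrt{7}}{49} \approx 0.89504 - 0.64794 i$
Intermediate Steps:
$U{\left(n \right)} = -6 - 4 n$ ($U{\left(n \right)} = -6 + n \left(-4\right) = -6 - 4 n$)
$g{\left(j \right)} = j^{\frac{3}{2}}$
$G = - \frac{6 i \sqrt{7}}{49}$ ($G = - \frac{6}{\left(-7\right)^{\frac{3}{2}}} = - \frac{6}{\left(-7\right) i \sqrt{7}} = - 6 \frac{i \sqrt{7}}{49} = - \frac{6 i \sqrt{7}}{49} \approx - 0.32397 i$)
$\left(H{\left(U{\left(4 \right)},1 \right)} + G\right)^{2} = \left(1 - \frac{6 i \sqrt{7}}{49}\right)^{2}$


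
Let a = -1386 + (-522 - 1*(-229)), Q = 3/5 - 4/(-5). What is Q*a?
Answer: -11753/5 ≈ -2350.6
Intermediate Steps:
Q = 7/5 (Q = 3*(⅕) - 4*(-⅕) = ⅗ + ⅘ = 7/5 ≈ 1.4000)
a = -1679 (a = -1386 + (-522 + 229) = -1386 - 293 = -1679)
Q*a = (7/5)*(-1679) = -11753/5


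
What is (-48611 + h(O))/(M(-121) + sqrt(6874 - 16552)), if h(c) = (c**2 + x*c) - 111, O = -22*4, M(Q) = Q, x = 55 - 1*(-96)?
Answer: 6566186/24319 + 54266*I*sqrt(9678)/24319 ≈ 270.0 + 219.52*I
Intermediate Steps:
x = 151 (x = 55 + 96 = 151)
O = -88
h(c) = -111 + c**2 + 151*c (h(c) = (c**2 + 151*c) - 111 = -111 + c**2 + 151*c)
(-48611 + h(O))/(M(-121) + sqrt(6874 - 16552)) = (-48611 + (-111 + (-88)**2 + 151*(-88)))/(-121 + sqrt(6874 - 16552)) = (-48611 + (-111 + 7744 - 13288))/(-121 + sqrt(-9678)) = (-48611 - 5655)/(-121 + I*sqrt(9678)) = -54266/(-121 + I*sqrt(9678))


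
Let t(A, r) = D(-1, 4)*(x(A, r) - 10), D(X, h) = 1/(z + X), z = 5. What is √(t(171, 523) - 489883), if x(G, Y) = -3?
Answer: I*√1959545/2 ≈ 699.92*I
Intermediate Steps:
D(X, h) = 1/(5 + X)
t(A, r) = -13/4 (t(A, r) = (-3 - 10)/(5 - 1) = -13/4)
√(t(171, 523) - 489883) = √(-13/4 - 489883) = √(-1959545/4) = I*√1959545/2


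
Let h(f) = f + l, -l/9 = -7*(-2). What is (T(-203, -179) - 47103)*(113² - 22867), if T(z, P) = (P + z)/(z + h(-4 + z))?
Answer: 63735612237/134 ≈ 4.7564e+8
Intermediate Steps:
l = -126 (l = -(-63)*(-2) = -9*14 = -126)
h(f) = -126 + f (h(f) = f - 126 = -126 + f)
T(z, P) = (P + z)/(-130 + 2*z) (T(z, P) = (P + z)/(z + (-126 + (-4 + z))) = (P + z)/(z + (-130 + z)) = (P + z)/(-130 + 2*z))
(T(-203, -179) - 47103)*(113² - 22867) = ((-179 - 203)/(2*(-65 - 203)) - 47103)*(113² - 22867) = ((½)*(-382)/(-268) - 47103)*(12769 - 22867) = ((½)*(-1/268)*(-382) - 47103)*(-10098) = (191/268 - 47103)*(-10098) = -12623413/268*(-10098) = 63735612237/134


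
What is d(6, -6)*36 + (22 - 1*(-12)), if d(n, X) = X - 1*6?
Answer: -398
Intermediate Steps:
d(n, X) = -6 + X (d(n, X) = X - 6 = -6 + X)
d(6, -6)*36 + (22 - 1*(-12)) = (-6 - 6)*36 + (22 - 1*(-12)) = -12*36 + (22 + 12) = -432 + 34 = -398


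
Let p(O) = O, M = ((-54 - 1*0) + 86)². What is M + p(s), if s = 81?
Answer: 1105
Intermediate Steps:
M = 1024 (M = ((-54 + 0) + 86)² = (-54 + 86)² = 32² = 1024)
M + p(s) = 1024 + 81 = 1105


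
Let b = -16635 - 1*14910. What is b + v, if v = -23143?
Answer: -54688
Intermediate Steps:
b = -31545 (b = -16635 - 14910 = -31545)
b + v = -31545 - 23143 = -54688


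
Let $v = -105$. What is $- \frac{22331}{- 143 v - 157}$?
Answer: $- \frac{22331}{14858} \approx -1.503$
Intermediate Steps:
$- \frac{22331}{- 143 v - 157} = - \frac{22331}{\left(-143\right) \left(-105\right) - 157} = - \frac{22331}{15015 - 157} = - \frac{22331}{14858}$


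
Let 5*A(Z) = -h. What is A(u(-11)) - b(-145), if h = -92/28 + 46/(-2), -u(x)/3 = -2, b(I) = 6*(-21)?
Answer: 4594/35 ≈ 131.26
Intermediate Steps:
b(I) = -126
u(x) = 6 (u(x) = -3*(-2) = 6)
h = -184/7 (h = -92*1/28 + 46*(-1/2) = -23/7 - 23 = -184/7 ≈ -26.286)
A(Z) = 184/35 (A(Z) = (-1*(-184/7))/5 = (1/5)*(184/7) = 184/35)
A(u(-11)) - b(-145) = 184/35 - 1*(-126) = 184/35 + 126 = 4594/35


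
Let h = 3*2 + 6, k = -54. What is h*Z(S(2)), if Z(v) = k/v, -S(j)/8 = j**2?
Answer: 81/4 ≈ 20.250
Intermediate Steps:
S(j) = -8*j**2
Z(v) = -54/v
h = 12 (h = 6 + 6 = 12)
h*Z(S(2)) = 12*(-54/((-8*2**2))) = 12*(-54/((-8*4))) = 12*(-54/(-32)) = 12*(-54*(-1/32)) = 12*(27/16) = 81/4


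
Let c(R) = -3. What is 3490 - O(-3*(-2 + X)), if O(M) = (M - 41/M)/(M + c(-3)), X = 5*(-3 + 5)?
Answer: 2260985/648 ≈ 3489.2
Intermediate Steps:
X = 10 (X = 5*2 = 10)
O(M) = (M - 41/M)/(-3 + M) (O(M) = (M - 41/M)/(M - 3) = (M - 41/M)/(-3 + M))
3490 - O(-3*(-2 + X)) = 3490 - (-41 + (-3*(-2 + 10))²)/(((-3*(-2 + 10)))*(-3 - 3*(-2 + 10))) = 3490 - (-41 + (-3*8)²)/(((-3*8))*(-3 - 3*8)) = 3490 - (-41 + (-24)²)/((-24)*(-3 - 24)) = 3490 - (-1)*(-41 + 576)/(24*(-27)) = 3490 - (-1)*(-1)*535/(24*27) = 3490 - 1*535/648 = 3490 - 535/648 = 2260985/648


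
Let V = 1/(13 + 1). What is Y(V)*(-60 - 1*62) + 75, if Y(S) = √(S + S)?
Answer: 75 - 122*√7/7 ≈ 28.888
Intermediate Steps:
V = 1/14 ≈ 0.071429
Y(S) = √2*√S (Y(S) = √(2*S) = √2*√S)
Y(V)*(-60 - 1*62) + 75 = (√2*√(1/14))*(-60 - 1*62) + 75 = (√2*(√14/14))*(-60 - 62) + 75 = (√7/7)*(-122) + 75 = -122*√7/7 + 75 = 75 - 122*√7/7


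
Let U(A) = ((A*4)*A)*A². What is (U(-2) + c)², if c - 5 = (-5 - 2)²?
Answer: 13924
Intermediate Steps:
U(A) = 4*A⁴ (U(A) = ((4*A)*A)*A² = (4*A²)*A² = 4*A⁴)
c = 54 (c = 5 + (-5 - 2)² = 5 + (-7)² = 5 + 49 = 54)
(U(-2) + c)² = (4*(-2)⁴ + 54)² = (4*16 + 54)² = (64 + 54)² = 118² = 13924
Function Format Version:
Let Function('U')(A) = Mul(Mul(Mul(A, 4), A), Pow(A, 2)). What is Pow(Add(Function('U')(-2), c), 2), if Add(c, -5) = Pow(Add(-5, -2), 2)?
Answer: 13924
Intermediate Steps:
Function('U')(A) = Mul(4, Pow(A, 4)) (Function('U')(A) = Mul(Mul(Mul(4, A), A), Pow(A, 2)) = Mul(Mul(4, Pow(A, 2)), Pow(A, 2)) = Mul(4, Pow(A, 4)))
c = 54 (c = Add(5, Pow(Add(-5, -2), 2)) = Add(5, Pow(-7, 2)) = Add(5, 49) = 54)
Pow(Add(Function('U')(-2), c), 2) = Pow(Add(Mul(4, Pow(-2, 4)), 54), 2) = Pow(Add(Mul(4, 16), 54), 2) = Pow(Add(64, 54), 2) = Pow(118, 2) = 13924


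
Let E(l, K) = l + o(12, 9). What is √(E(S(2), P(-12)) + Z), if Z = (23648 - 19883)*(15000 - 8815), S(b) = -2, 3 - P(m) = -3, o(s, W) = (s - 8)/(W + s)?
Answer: √10269356727/21 ≈ 4825.6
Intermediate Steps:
o(s, W) = (-8 + s)/(W + s)
P(m) = 6 (P(m) = 3 - 1*(-3) = 3 + 3 = 6)
E(l, K) = 4/21 + l (E(l, K) = l + (-8 + 12)/(9 + 12) = l + 4/21 = 4/21 + l)
Z = 23286525 (Z = 3765*6185 = 23286525)
√(E(S(2), P(-12)) + Z) = √((4/21 - 2) + 23286525) = √(-38/21 + 23286525) = √(489016987/21) = √10269356727/21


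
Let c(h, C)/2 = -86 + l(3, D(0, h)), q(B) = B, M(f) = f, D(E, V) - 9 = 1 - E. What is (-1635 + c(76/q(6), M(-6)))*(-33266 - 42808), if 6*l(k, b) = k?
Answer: 137389644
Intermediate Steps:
D(E, V) = 10 - E (D(E, V) = 9 + (1 - E) = 10 - E)
l(k, b) = k/6
c(h, C) = -171 (c(h, C) = 2*(-86 + (⅙)*3) = 2*(-86 + ½) = 2*(-171/2) = -171)
(-1635 + c(76/q(6), M(-6)))*(-33266 - 42808) = (-1635 - 171)*(-33266 - 42808) = -1806*(-76074) = 137389644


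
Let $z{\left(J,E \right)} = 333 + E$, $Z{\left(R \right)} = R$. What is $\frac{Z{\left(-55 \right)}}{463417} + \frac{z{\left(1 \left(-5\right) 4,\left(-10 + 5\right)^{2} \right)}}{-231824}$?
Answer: $- \frac{89326803}{53715591304} \approx -0.001663$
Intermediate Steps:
$\frac{Z{\left(-55 \right)}}{463417} + \frac{z{\left(1 \left(-5\right) 4,\left(-10 + 5\right)^{2} \right)}}{-231824} = - \frac{55}{463417} + \frac{333 + \left(-10 + 5\right)^{2}}{-231824} = \left(-55\right) \frac{1}{463417} + \left(333 + \left(-5\right)^{2}\right) \left(- \frac{1}{231824}\right) = - \frac{55}{463417} + \left(333 + 25\right) \left(- \frac{1}{231824}\right) = - \frac{55}{463417} + 358 \left(- \frac{1}{231824}\right) = - \frac{55}{463417} - \frac{179}{115912} = - \frac{89326803}{53715591304}$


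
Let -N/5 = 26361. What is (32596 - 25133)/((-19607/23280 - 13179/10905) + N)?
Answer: -126307991280/2230776338897 ≈ -0.056621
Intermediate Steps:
N = -131805 (N = -5*26361 = -131805)
(32596 - 25133)/((-19607/23280 - 13179/10905) + N) = (32596 - 25133)/((-19607/23280 - 13179/10905) - 131805) = 7463/((-19607*1/23280 - 13179*1/10905) - 131805) = 7463/((-19607/23280 - 4393/3635) - 131805) = 7463/(-34708097/16924560 - 131805) = 7463/(-2230776338897/16924560) = 7463*(-16924560/2230776338897) = -126307991280/2230776338897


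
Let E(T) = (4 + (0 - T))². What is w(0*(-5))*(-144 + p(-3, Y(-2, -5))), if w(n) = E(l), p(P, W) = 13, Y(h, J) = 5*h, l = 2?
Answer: -524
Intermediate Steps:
E(T) = (4 - T)²
w(n) = 4 (w(n) = (-4 + 2)² = (-2)² = 4)
w(0*(-5))*(-144 + p(-3, Y(-2, -5))) = 4*(-144 + 13) = 4*(-131) = -524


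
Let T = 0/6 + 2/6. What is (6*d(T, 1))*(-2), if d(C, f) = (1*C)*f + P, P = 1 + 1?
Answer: -28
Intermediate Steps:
T = 1/3 (T = 0*(1/6) + 2*(1/6) = 0 + 1/3 = 1/3 ≈ 0.33333)
P = 2
d(C, f) = 2 + C*f (d(C, f) = (1*C)*f + 2 = C*f + 2 = 2 + C*f)
(6*d(T, 1))*(-2) = (6*(2 + (1/3)*1))*(-2) = (6*(2 + 1/3))*(-2) = (6*(7/3))*(-2) = 14*(-2) = -28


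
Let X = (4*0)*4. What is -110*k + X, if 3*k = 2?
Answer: -220/3 ≈ -73.333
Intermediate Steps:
k = 2/3 (k = (1/3)*2 = 2/3 ≈ 0.66667)
X = 0 (X = 0*4 = 0)
-110*k + X = -110*2/3 + 0 = -220/3 + 0 = -220/3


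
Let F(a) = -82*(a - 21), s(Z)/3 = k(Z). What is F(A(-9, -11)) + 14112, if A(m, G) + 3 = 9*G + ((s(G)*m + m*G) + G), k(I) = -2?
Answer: 12554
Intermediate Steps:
s(Z) = -6 (s(Z) = 3*(-2) = -6)
A(m, G) = -3 - 6*m + 10*G + G*m (A(m, G) = -3 + (9*G + ((-6*m + m*G) + G)) = -3 + (9*G + ((-6*m + G*m) + G)) = -3 + (9*G + (G - 6*m + G*m)) = -3 + (-6*m + 10*G + G*m) = -3 - 6*m + 10*G + G*m)
F(a) = 1722 - 82*a (F(a) = -82*(-21 + a) = 1722 - 82*a)
F(A(-9, -11)) + 14112 = (1722 - 82*(-3 - 6*(-9) + 10*(-11) - 11*(-9))) + 14112 = (1722 - 82*(-3 + 54 - 110 + 99)) + 14112 = (1722 - 82*40) + 14112 = (1722 - 3280) + 14112 = -1558 + 14112 = 12554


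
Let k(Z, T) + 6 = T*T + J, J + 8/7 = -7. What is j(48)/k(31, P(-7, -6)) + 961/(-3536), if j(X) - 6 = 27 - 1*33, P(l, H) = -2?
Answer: -961/3536 ≈ -0.27178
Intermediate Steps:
J = -57/7 (J = -8/7 - 7 = -57/7 ≈ -8.1429)
k(Z, T) = -99/7 + T² (k(Z, T) = -6 + (T*T - 57/7) = -6 + (T² - 57/7) = -6 + (-57/7 + T²) = -99/7 + T²)
j(X) = 0 (j(X) = 6 + (27 - 1*33) = 6 + (27 - 33) = 6 - 6 = 0)
j(48)/k(31, P(-7, -6)) + 961/(-3536) = 0/(-99/7 + (-2)²) + 961/(-3536) = 0/(-99/7 + 4) + 961*(-1/3536) = 0/(-71/7) - 961/3536 = 0*(-7/71) - 961/3536 = 0 - 961/3536 = -961/3536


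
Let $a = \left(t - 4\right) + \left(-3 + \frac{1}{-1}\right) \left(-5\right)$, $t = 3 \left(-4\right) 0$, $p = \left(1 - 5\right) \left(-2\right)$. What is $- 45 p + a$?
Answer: $-344$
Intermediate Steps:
$p = 8$ ($p = \left(-4\right) \left(-2\right) = 8$)
$t = 0$ ($t = \left(-12\right) 0 = 0$)
$a = 16$ ($a = \left(0 - 4\right) + \left(-3 + \frac{1}{-1}\right) \left(-5\right) = -4 + \left(-3 - 1\right) \left(-5\right) = -4 - -20 = -4 + 20 = 16$)
$- 45 p + a = \left(-45\right) 8 + 16 = -360 + 16 = -344$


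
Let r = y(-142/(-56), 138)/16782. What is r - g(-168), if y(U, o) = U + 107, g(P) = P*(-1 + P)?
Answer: -13341284165/469896 ≈ -28392.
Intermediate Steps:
y(U, o) = 107 + U
r = 3067/469896 (r = (107 - 142/(-56))/16782 = (107 - 142*(-1/56))*(1/16782) = (107 + 71/28)*(1/16782) = (3067/28)*(1/16782) = 3067/469896 ≈ 0.0065270)
r - g(-168) = 3067/469896 - (-168)*(-1 - 168) = 3067/469896 - (-168)*(-169) = 3067/469896 - 1*28392 = 3067/469896 - 28392 = -13341284165/469896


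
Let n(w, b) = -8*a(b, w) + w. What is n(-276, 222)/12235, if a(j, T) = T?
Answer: 1932/12235 ≈ 0.15791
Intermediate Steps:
n(w, b) = -7*w (n(w, b) = -8*w + w = -7*w)
n(-276, 222)/12235 = -7*(-276)/12235 = 1932*(1/12235) = 1932/12235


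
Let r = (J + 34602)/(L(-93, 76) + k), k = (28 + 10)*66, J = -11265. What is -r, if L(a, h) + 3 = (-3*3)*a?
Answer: -7779/1114 ≈ -6.9829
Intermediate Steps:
L(a, h) = -3 - 9*a (L(a, h) = -3 + (-3*3)*a = -3 - 9*a)
k = 2508 (k = 38*66 = 2508)
r = 7779/1114 (r = (-11265 + 34602)/((-3 - 9*(-93)) + 2508) = 23337/((-3 + 837) + 2508) = 23337/(834 + 2508) = 23337/3342 = 23337*(1/3342) = 7779/1114 ≈ 6.9829)
-r = -1*7779/1114 = -7779/1114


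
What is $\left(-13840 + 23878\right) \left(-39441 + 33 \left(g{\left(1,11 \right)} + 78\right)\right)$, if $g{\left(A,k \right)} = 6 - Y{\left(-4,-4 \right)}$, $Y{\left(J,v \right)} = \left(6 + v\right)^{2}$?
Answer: $-369408438$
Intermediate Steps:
$g{\left(A,k \right)} = 2$ ($g{\left(A,k \right)} = 6 - \left(6 - 4\right)^{2} = 6 - 2^{2} = 6 - 4 = 2$)
$\left(-13840 + 23878\right) \left(-39441 + 33 \left(g{\left(1,11 \right)} + 78\right)\right) = \left(-13840 + 23878\right) \left(-39441 + 33 \left(2 + 78\right)\right) = 10038 \left(-39441 + 33 \cdot 80\right) = 10038 \left(-39441 + 2640\right) = 10038 \left(-36801\right) = -369408438$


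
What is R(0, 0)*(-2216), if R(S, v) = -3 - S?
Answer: 6648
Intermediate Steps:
R(0, 0)*(-2216) = (-3 - 1*0)*(-2216) = (-3 + 0)*(-2216) = -3*(-2216) = 6648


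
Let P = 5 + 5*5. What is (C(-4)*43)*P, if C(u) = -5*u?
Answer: 25800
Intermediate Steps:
P = 30 (P = 5 + 25 = 30)
(C(-4)*43)*P = (-5*(-4)*43)*30 = (20*43)*30 = 860*30 = 25800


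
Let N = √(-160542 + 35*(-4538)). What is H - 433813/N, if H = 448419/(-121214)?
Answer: -448419/121214 + 433813*I*√79843/159686 ≈ -3.6994 + 767.63*I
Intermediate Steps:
N = 2*I*√79843 (N = √(-160542 - 158830) = √(-319372) = 2*I*√79843 ≈ 565.13*I)
H = -448419/121214 (H = 448419*(-1/121214) = -448419/121214 ≈ -3.6994)
H - 433813/N = -448419/121214 - 433813/(2*I*√79843) = -448419/121214 - 433813*(-I*√79843/159686) = -448419/121214 - (-433813)*I*√79843/159686 = -448419/121214 + 433813*I*√79843/159686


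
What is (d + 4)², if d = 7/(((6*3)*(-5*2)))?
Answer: 508369/32400 ≈ 15.690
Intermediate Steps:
d = -7/180 (d = 7/((18*(-10))) = 7/(-180) = 7*(-1/180) = -7/180 ≈ -0.038889)
(d + 4)² = (-7/180 + 4)² = (713/180)² = 508369/32400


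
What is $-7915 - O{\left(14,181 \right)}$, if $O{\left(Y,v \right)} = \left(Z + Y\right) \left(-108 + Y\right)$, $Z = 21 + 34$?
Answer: $-1429$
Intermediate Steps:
$Z = 55$
$O{\left(Y,v \right)} = \left(-108 + Y\right) \left(55 + Y\right)$ ($O{\left(Y,v \right)} = \left(55 + Y\right) \left(-108 + Y\right) = \left(-108 + Y\right) \left(55 + Y\right)$)
$-7915 - O{\left(14,181 \right)} = -7915 - \left(-5940 + 14^{2} - 742\right) = -7915 - \left(-5940 + 196 - 742\right) = -7915 - -6486 = -7915 + 6486 = -1429$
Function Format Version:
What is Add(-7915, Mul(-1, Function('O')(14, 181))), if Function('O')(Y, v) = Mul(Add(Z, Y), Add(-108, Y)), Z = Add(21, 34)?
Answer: -1429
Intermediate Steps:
Z = 55
Function('O')(Y, v) = Mul(Add(-108, Y), Add(55, Y)) (Function('O')(Y, v) = Mul(Add(55, Y), Add(-108, Y)) = Mul(Add(-108, Y), Add(55, Y)))
Add(-7915, Mul(-1, Function('O')(14, 181))) = Add(-7915, Mul(-1, Add(-5940, Pow(14, 2), Mul(-53, 14)))) = Add(-7915, Mul(-1, Add(-5940, 196, -742))) = Add(-7915, Mul(-1, -6486)) = Add(-7915, 6486) = -1429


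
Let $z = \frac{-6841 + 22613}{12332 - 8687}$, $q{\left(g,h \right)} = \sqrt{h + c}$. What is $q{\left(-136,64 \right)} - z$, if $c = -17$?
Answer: $- \frac{15772}{3645} + \sqrt{47} \approx 2.5286$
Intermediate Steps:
$q{\left(g,h \right)} = \sqrt{-17 + h}$ ($q{\left(g,h \right)} = \sqrt{h - 17} = \sqrt{-17 + h}$)
$z = \frac{15772}{3645} \approx 4.327$
$q{\left(-136,64 \right)} - z = \sqrt{-17 + 64} - \frac{15772}{3645} = \sqrt{47} - \frac{15772}{3645} = - \frac{15772}{3645} + \sqrt{47}$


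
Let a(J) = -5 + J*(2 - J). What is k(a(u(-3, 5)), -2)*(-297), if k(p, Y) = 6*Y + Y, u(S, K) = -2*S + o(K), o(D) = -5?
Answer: 4158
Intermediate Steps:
u(S, K) = -5 - 2*S (u(S, K) = -2*S - 5 = -5 - 2*S)
k(p, Y) = 7*Y
k(a(u(-3, 5)), -2)*(-297) = (7*(-2))*(-297) = -14*(-297) = 4158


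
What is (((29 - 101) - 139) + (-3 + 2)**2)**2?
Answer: 44100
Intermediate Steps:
(((29 - 101) - 139) + (-3 + 2)**2)**2 = ((-72 - 139) + (-1)**2)**2 = (-211 + 1)**2 = (-210)**2 = 44100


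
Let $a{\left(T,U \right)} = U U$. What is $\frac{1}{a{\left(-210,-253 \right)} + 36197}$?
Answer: $\frac{1}{100206} \approx 9.9794 \cdot 10^{-6}$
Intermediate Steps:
$a{\left(T,U \right)} = U^{2}$
$\frac{1}{a{\left(-210,-253 \right)} + 36197} = \frac{1}{\left(-253\right)^{2} + 36197} = \frac{1}{64009 + 36197} = \frac{1}{100206}$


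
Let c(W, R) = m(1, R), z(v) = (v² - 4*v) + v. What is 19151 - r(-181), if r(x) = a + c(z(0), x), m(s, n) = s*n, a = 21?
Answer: 19311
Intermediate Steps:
z(v) = v² - 3*v
m(s, n) = n*s
c(W, R) = R (c(W, R) = R*1 = R)
r(x) = 21 + x
19151 - r(-181) = 19151 - (21 - 181) = 19151 - 1*(-160) = 19151 + 160 = 19311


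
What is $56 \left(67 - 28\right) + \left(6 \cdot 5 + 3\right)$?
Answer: $2217$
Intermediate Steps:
$56 \left(67 - 28\right) + \left(6 \cdot 5 + 3\right) = 56 \left(67 - 28\right) + \left(30 + 3\right) = 56 \cdot 39 + 33 = 2184 + 33 = 2217$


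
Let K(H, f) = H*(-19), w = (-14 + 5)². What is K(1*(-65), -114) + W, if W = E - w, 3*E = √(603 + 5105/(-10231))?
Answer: 1154 + 2*√15766451857/30693 ≈ 1162.2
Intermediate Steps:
E = 2*√15766451857/30693 (E = √(603 + 5105/(-10231))/3 = √(603 + 5105*(-1/10231))/3 = √(603 - 5105/10231)/3 = √(6164188/10231)/3 = (2*√15766451857/10231)/3 = 2*√15766451857/30693 ≈ 8.1820)
w = 81 (w = (-9)² = 81)
K(H, f) = -19*H
W = -81 + 2*√15766451857/30693 (W = 2*√15766451857/30693 - 1*81 = 2*√15766451857/30693 - 81 = -81 + 2*√15766451857/30693 ≈ -72.818)
K(1*(-65), -114) + W = -19*(-65) + (-81 + 2*√15766451857/30693) = 1235 + (-81 + 2*√15766451857/30693) = 1154 + 2*√15766451857/30693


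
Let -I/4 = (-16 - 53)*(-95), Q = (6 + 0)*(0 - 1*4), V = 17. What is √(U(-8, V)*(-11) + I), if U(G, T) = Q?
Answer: 6*I*√721 ≈ 161.11*I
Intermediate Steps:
Q = -24 (Q = 6*(0 - 4) = 6*(-4) = -24)
U(G, T) = -24
I = -26220 (I = -4*(-16 - 53)*(-95) = -(-276)*(-95) = -4*6555 = -26220)
√(U(-8, V)*(-11) + I) = √(-24*(-11) - 26220) = √(264 - 26220) = √(-25956) = 6*I*√721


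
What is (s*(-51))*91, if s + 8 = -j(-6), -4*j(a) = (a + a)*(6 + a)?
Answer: 37128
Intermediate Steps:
j(a) = -a*(6 + a)/2 (j(a) = -(a + a)*(6 + a)/4 = -2*a*(6 + a)/4 = -a*(6 + a)/2)
s = -8 (s = -8 - (-1)*(-6)*(6 - 6)/2 = -8 - (-1)*(-6)*0/2 = -8 - 1*0 = -8 + 0 = -8)
(s*(-51))*91 = -8*(-51)*91 = 408*91 = 37128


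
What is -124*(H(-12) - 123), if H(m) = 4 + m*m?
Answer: -3100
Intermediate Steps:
H(m) = 4 + m²
-124*(H(-12) - 123) = -124*((4 + (-12)²) - 123) = -124*((4 + 144) - 123) = -124*(148 - 123) = -124*25 = -3100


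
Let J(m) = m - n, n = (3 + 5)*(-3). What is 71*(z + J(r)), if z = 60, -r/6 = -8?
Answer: 9372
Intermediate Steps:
r = 48 (r = -6*(-8) = 48)
n = -24 (n = 8*(-3) = -24)
J(m) = 24 + m (J(m) = m - 1*(-24) = m + 24 = 24 + m)
71*(z + J(r)) = 71*(60 + (24 + 48)) = 71*(60 + 72) = 71*132 = 9372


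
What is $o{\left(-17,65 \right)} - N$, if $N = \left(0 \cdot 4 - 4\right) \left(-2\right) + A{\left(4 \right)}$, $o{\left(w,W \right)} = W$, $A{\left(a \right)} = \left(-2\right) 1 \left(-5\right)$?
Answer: $47$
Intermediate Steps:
$A{\left(a \right)} = 10$ ($A{\left(a \right)} = \left(-2\right) \left(-5\right) = 10$)
$N = 18$ ($N = \left(0 \cdot 4 - 4\right) \left(-2\right) + 10 = \left(0 - 4\right) \left(-2\right) + 10 = \left(-4\right) \left(-2\right) + 10 = 8 + 10 = 18$)
$o{\left(-17,65 \right)} - N = 65 - 18 = 47$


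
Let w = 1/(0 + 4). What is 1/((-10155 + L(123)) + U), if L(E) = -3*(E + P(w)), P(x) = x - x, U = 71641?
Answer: 1/61117 ≈ 1.6362e-5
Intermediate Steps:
w = ¼ (w = 1/4 = ¼ ≈ 0.25000)
P(x) = 0
L(E) = -3*E (L(E) = -3*(E + 0) = -3*E)
1/((-10155 + L(123)) + U) = 1/((-10155 - 3*123) + 71641) = 1/((-10155 - 369) + 71641) = 1/(-10524 + 71641) = 1/61117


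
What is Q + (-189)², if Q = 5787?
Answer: 41508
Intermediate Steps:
Q + (-189)² = 5787 + (-189)² = 5787 + 35721 = 41508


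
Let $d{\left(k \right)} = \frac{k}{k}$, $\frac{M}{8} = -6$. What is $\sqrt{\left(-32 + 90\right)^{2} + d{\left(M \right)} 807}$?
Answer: $\sqrt{4171} \approx 64.583$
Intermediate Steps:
$M = -48$ ($M = 8 \left(-6\right) = -48$)
$d{\left(k \right)} = 1$
$\sqrt{\left(-32 + 90\right)^{2} + d{\left(M \right)} 807} = \sqrt{\left(-32 + 90\right)^{2} + 1 \cdot 807} = \sqrt{58^{2} + 807} = \sqrt{3364 + 807} = \sqrt{4171}$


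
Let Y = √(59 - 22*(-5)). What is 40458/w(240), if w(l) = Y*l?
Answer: 6743/520 ≈ 12.967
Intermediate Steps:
Y = 13 (Y = √(59 + 110) = √169 = 13)
w(l) = 13*l
40458/w(240) = 40458/((13*240)) = 40458/3120 = 40458*(1/3120) = 6743/520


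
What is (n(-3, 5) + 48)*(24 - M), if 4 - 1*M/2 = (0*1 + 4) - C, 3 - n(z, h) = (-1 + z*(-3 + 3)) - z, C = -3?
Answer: 1470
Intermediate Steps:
n(z, h) = 4 + z (n(z, h) = 3 - ((-1 + z*(-3 + 3)) - z) = 3 - ((-1 + z*0) - z) = 3 - ((-1 + 0) - z) = 3 - (-1 - z) = 3 + (1 + z) = 4 + z)
M = -6 (M = 8 - 2*((0*1 + 4) - 1*(-3)) = 8 - 2*((0 + 4) + 3) = 8 - 2*(4 + 3) = 8 - 2*7 = 8 - 14 = -6)
(n(-3, 5) + 48)*(24 - M) = ((4 - 3) + 48)*(24 - 1*(-6)) = (1 + 48)*(24 + 6) = 49*30 = 1470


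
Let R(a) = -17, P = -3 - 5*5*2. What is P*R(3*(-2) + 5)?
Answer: 901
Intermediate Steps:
P = -53 (P = -3 - 25*2 = -3 - 50 = -53)
P*R(3*(-2) + 5) = -53*(-17) = 901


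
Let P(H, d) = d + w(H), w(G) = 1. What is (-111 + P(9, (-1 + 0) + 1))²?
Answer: 12100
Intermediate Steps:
P(H, d) = 1 + d (P(H, d) = d + 1 = 1 + d)
(-111 + P(9, (-1 + 0) + 1))² = (-111 + (1 + ((-1 + 0) + 1)))² = (-111 + (1 + (-1 + 1)))² = (-111 + (1 + 0))² = (-111 + 1)² = (-110)² = 12100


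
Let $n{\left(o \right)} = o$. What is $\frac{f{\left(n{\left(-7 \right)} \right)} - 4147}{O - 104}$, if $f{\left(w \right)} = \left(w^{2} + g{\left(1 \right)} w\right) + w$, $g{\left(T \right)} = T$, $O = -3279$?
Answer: $\frac{4112}{3383} \approx 1.2155$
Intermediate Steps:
$f{\left(w \right)} = w^{2} + 2 w$ ($f{\left(w \right)} = \left(w^{2} + 1 w\right) + w = \left(w^{2} + w\right) + w = \left(w + w^{2}\right) + w = w^{2} + 2 w$)
$\frac{f{\left(n{\left(-7 \right)} \right)} - 4147}{O - 104} = \frac{- 7 \left(2 - 7\right) - 4147}{-3279 - 104} = \frac{\left(-7\right) \left(-5\right) - 4147}{-3383} = \left(35 - 4147\right) \left(- \frac{1}{3383}\right) = \left(-4112\right) \left(- \frac{1}{3383}\right) = \frac{4112}{3383}$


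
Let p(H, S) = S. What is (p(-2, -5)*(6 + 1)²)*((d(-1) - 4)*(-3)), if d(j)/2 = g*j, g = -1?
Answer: -1470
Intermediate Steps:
d(j) = -2*j (d(j) = 2*(-j) = -2*j)
(p(-2, -5)*(6 + 1)²)*((d(-1) - 4)*(-3)) = (-5*(6 + 1)²)*((-2*(-1) - 4)*(-3)) = (-5*7²)*((2 - 4)*(-3)) = (-5*49)*(-2*(-3)) = -245*6 = -1470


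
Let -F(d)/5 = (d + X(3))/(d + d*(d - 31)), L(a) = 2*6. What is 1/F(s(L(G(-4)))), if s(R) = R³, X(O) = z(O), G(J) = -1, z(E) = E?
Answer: -978048/2885 ≈ -339.01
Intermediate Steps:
L(a) = 12
X(O) = O
F(d) = -5*(3 + d)/(d + d*(-31 + d)) (F(d) = -5*(d + 3)/(d + d*(d - 31)) = -5*(3 + d)/(d + d*(-31 + d)))
1/F(s(L(G(-4)))) = 1/(5*(-3 - 1*12³)/((12³)*(-30 + 12³))) = 1/(5*(-3 - 1*1728)/(1728*(-30 + 1728))) = 1/(5*(1/1728)*(-3 - 1728)/1698) = 1/(5*(1/1728)*(1/1698)*(-1731)) = 1/(-2885/978048) = -978048/2885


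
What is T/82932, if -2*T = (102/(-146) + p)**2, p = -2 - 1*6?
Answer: -403225/883889256 ≈ -0.00045619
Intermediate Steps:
p = -8 (p = -2 - 6 = -8)
T = -403225/10658 (T = -(102/(-146) - 8)**2/2 = -(102*(-1/146) - 8)**2/2 = -(-51/73 - 8)**2/2 = -(-635/73)**2/2 = -1/2*403225/5329 = -403225/10658 ≈ -37.833)
T/82932 = -403225/10658/82932 = -403225/10658*1/82932 = -403225/883889256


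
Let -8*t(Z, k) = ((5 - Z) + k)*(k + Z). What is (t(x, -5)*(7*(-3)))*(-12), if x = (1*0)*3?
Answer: 0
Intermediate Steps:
x = 0 (x = 0*3 = 0)
t(Z, k) = -(Z + k)*(5 + k - Z)/8 (t(Z, k) = -((5 - Z) + k)*(k + Z)/8 = -(5 + k - Z)*(Z + k)/8 = -(Z + k)*(5 + k - Z)/8)
(t(x, -5)*(7*(-3)))*(-12) = ((-5/8*0 - 5/8*(-5) - ⅛*(-5)² + (⅛)*0²)*(7*(-3)))*(-12) = ((0 + 25/8 - ⅛*25 + (⅛)*0)*(-21))*(-12) = ((0 + 25/8 - 25/8 + 0)*(-21))*(-12) = (0*(-21))*(-12) = 0*(-12) = 0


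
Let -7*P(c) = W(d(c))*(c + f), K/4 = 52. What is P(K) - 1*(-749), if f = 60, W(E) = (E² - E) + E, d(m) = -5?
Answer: -1457/7 ≈ -208.14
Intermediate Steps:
K = 208 (K = 4*52 = 208)
W(E) = E²
P(c) = -1500/7 - 25*c/7 (P(c) = -(-5)²*(c + 60)/7 = -25*(60 + c)/7 = -(1500 + 25*c)/7 = -1500/7 - 25*c/7)
P(K) - 1*(-749) = (-1500/7 - 25/7*208) - 1*(-749) = (-1500/7 - 5200/7) + 749 = -6700/7 + 749 = -1457/7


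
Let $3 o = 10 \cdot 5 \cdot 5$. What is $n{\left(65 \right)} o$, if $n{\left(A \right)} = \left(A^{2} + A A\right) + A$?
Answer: $\frac{2128750}{3} \approx 7.0958 \cdot 10^{5}$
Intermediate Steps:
$n{\left(A \right)} = A + 2 A^{2}$ ($n{\left(A \right)} = \left(A^{2} + A^{2}\right) + A = 2 A^{2} + A = A + 2 A^{2}$)
$o = \frac{250}{3}$ ($o = \frac{10 \cdot 5 \cdot 5}{3} = \frac{50 \cdot 5}{3} = \frac{1}{3} \cdot 250 = \frac{250}{3} \approx 83.333$)
$n{\left(65 \right)} o = 65 \left(1 + 2 \cdot 65\right) \frac{250}{3} = 65 \left(1 + 130\right) \frac{250}{3} = 65 \cdot 131 \cdot \frac{250}{3} = 8515 \cdot \frac{250}{3} = \frac{2128750}{3}$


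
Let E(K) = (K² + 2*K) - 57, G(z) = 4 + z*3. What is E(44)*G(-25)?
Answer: -139657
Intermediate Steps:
G(z) = 4 + 3*z
E(K) = -57 + K² + 2*K
E(44)*G(-25) = (-57 + 44² + 2*44)*(4 + 3*(-25)) = (-57 + 1936 + 88)*(4 - 75) = 1967*(-71) = -139657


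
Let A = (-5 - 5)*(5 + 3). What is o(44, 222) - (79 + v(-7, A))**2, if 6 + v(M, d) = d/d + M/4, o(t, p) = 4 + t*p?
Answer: 72831/16 ≈ 4551.9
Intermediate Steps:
o(t, p) = 4 + p*t
A = -80 (A = -10*8 = -80)
v(M, d) = -5 + M/4 (v(M, d) = -6 + (d/d + M/4) = -6 + (1 + M*(1/4)) = -6 + (1 + M/4) = -5 + M/4)
o(44, 222) - (79 + v(-7, A))**2 = (4 + 222*44) - (79 + (-5 + (1/4)*(-7)))**2 = (4 + 9768) - (79 + (-5 - 7/4))**2 = 9772 - (79 - 27/4)**2 = 9772 - (289/4)**2 = 9772 - 1*83521/16 = 9772 - 83521/16 = 72831/16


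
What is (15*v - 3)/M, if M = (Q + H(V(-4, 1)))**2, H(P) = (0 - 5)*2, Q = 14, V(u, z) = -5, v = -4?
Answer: -63/16 ≈ -3.9375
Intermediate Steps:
H(P) = -10 (H(P) = -5*2 = -10)
M = 16 (M = (14 - 10)**2 = 4**2 = 16)
(15*v - 3)/M = (15*(-4) - 3)/16 = (-60 - 3)*(1/16) = -63*1/16 = -63/16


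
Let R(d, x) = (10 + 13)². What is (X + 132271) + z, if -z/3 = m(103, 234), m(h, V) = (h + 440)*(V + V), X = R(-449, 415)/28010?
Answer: -17649128481/28010 ≈ -6.3010e+5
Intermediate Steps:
R(d, x) = 529 (R(d, x) = 23² = 529)
X = 529/28010 ≈ 0.018886
m(h, V) = 2*V*(440 + h) (m(h, V) = (440 + h)*(2*V) = 2*V*(440 + h))
z = -762372 (z = -6*234*(440 + 103) = -6*234*543 = -3*254124 = -762372)
(X + 132271) + z = (529/28010 + 132271) - 762372 = 3704911239/28010 - 762372 = -17649128481/28010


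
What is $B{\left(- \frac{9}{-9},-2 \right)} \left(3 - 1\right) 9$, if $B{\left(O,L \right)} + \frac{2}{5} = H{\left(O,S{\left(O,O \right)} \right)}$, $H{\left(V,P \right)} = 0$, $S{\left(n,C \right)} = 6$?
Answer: $- \frac{36}{5} \approx -7.2$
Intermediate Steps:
$B{\left(O,L \right)} = - \frac{2}{5}$ ($B{\left(O,L \right)} = - \frac{2}{5} + 0 = - \frac{2}{5}$)
$B{\left(- \frac{9}{-9},-2 \right)} \left(3 - 1\right) 9 = - \frac{2 \left(3 - 1\right) 9}{5} = - \frac{2 \cdot 2 \cdot 9}{5} = \left(- \frac{2}{5}\right) 18 = - \frac{36}{5}$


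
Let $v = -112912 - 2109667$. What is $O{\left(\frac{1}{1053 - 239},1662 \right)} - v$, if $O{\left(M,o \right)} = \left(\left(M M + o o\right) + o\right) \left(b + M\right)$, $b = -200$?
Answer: $- \frac{296943691839757247}{539353144} \approx -5.5056 \cdot 10^{8}$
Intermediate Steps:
$O{\left(M,o \right)} = \left(-200 + M\right) \left(o + M^{2} + o^{2}\right)$ ($O{\left(M,o \right)} = \left(\left(M M + o o\right) + o\right) \left(-200 + M\right) = \left(\left(M^{2} + o^{2}\right) + o\right) \left(-200 + M\right) = \left(o + M^{2} + o^{2}\right) \left(-200 + M\right) = \left(-200 + M\right) \left(o + M^{2} + o^{2}\right)$)
$v = -2222579$ ($v = -112912 - 2109667 = -2222579$)
$O{\left(\frac{1}{1053 - 239},1662 \right)} - v = \left(\left(\frac{1}{1053 - 239}\right)^{3} - 332400 - 200 \left(\frac{1}{1053 - 239}\right)^{2} - 200 \cdot 1662^{2} + \frac{1}{1053 - 239} \cdot 1662 + \frac{1662^{2}}{1053 - 239}\right) - -2222579 = \left(\left(\frac{1}{814}\right)^{3} - 332400 - 200 \left(\frac{1}{814}\right)^{2} - 552448800 + \frac{1}{814} \cdot 1662 + \frac{1}{814} \cdot 2762244\right) + 2222579 = \left(\left(\frac{1}{814}\right)^{3} - 332400 - \frac{200}{662596} - 552448800 + \frac{1}{814} \cdot 1662 + \frac{1}{814} \cdot 2762244\right) + 2222579 = \left(\frac{1}{539353144} - 332400 - \frac{50}{165649} - 552448800 + \frac{831}{407} + \frac{1381122}{407}\right) + 2222579 = - \frac{298142446811195623}{539353144} + 2222579 = - \frac{296943691839757247}{539353144}$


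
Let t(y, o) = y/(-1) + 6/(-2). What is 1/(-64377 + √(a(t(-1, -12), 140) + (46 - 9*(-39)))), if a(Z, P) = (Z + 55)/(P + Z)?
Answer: -8884026/571926886963 - √7567782/571926886963 ≈ -1.5538e-5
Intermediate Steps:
t(y, o) = -3 - y (t(y, o) = y*(-1) + 6*(-½) = -y - 3 = -3 - y)
a(Z, P) = (55 + Z)/(P + Z)
1/(-64377 + √(a(t(-1, -12), 140) + (46 - 9*(-39)))) = 1/(-64377 + √((55 + (-3 - 1*(-1)))/(140 + (-3 - 1*(-1))) + (46 - 9*(-39)))) = 1/(-64377 + √((55 + (-3 + 1))/(140 + (-3 + 1)) + (46 + 351))) = 1/(-64377 + √((55 - 2)/(140 - 2) + 397)) = 1/(-64377 + √(53/138 + 397)) = 1/(-64377 + √(54839/138)) = 1/(-64377 + √7567782/138)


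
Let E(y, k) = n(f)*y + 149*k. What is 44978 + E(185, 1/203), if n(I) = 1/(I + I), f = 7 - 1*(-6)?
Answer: 237435313/5278 ≈ 44986.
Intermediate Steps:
f = 13 (f = 7 + 6 = 13)
n(I) = 1/(2*I)
E(y, k) = 149*k + y/26 (E(y, k) = ((½)/13)*y + 149*k = ((½)*(1/13))*y + 149*k = y/26 + 149*k = 149*k + y/26)
44978 + E(185, 1/203) = 44978 + (149/203 + (1/26)*185) = 44978 + (149*(1/203) + 185/26) = 44978 + (149/203 + 185/26) = 44978 + 41429/5278 = 237435313/5278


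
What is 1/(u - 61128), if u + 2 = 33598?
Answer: -1/27532 ≈ -3.6321e-5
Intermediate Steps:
u = 33596 (u = -2 + 33598 = 33596)
1/(u - 61128) = 1/(33596 - 61128) = 1/(-27532) = -1/27532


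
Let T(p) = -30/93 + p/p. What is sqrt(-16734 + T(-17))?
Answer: 3*I*sqrt(1786747)/31 ≈ 129.36*I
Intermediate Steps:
T(p) = 21/31 (T(p) = -30*1/93 + 1 = -10/31 + 1 = 21/31)
sqrt(-16734 + T(-17)) = sqrt(-16734 + 21/31) = sqrt(-518733/31) = 3*I*sqrt(1786747)/31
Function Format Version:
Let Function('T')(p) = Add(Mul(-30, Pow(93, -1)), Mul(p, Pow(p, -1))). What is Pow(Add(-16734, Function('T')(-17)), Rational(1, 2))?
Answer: Mul(Rational(3, 31), I, Pow(1786747, Rational(1, 2))) ≈ Mul(129.36, I)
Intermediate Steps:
Function('T')(p) = Rational(21, 31) (Function('T')(p) = Add(Mul(-30, Rational(1, 93)), 1) = Add(Rational(-10, 31), 1) = Rational(21, 31))
Pow(Add(-16734, Function('T')(-17)), Rational(1, 2)) = Pow(Add(-16734, Rational(21, 31)), Rational(1, 2)) = Pow(Rational(-518733, 31), Rational(1, 2)) = Mul(Rational(3, 31), I, Pow(1786747, Rational(1, 2)))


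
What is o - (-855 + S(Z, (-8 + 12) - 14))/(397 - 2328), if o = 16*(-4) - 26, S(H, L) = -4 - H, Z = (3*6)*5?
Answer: -174739/1931 ≈ -90.491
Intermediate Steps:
Z = 90 (Z = 18*5 = 90)
o = -90 (o = -64 - 26 = -90)
o - (-855 + S(Z, (-8 + 12) - 14))/(397 - 2328) = -90 - (-855 + (-4 - 1*90))/(397 - 2328) = -90 - (-855 + (-4 - 90))/(-1931) = -90 - (-855 - 94)*(-1)/1931 = -90 - (-949)*(-1)/1931 = -90 - 1*949/1931 = -90 - 949/1931 = -174739/1931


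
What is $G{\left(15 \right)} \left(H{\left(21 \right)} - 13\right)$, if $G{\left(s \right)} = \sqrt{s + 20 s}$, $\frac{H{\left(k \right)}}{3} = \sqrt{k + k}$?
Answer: $- 39 \sqrt{35} + 63 \sqrt{30} \approx 114.34$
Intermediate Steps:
$H{\left(k \right)} = 3 \sqrt{2} \sqrt{k}$ ($H{\left(k \right)} = 3 \sqrt{k + k} = 3 \sqrt{2 k} = 3 \sqrt{2} \sqrt{k}$)
$G{\left(s \right)} = \sqrt{21} \sqrt{s}$ ($G{\left(s \right)} = \sqrt{21 s} = \sqrt{21} \sqrt{s}$)
$G{\left(15 \right)} \left(H{\left(21 \right)} - 13\right) = \sqrt{21} \sqrt{15} \left(3 \sqrt{2} \sqrt{21} - 13\right) = 3 \sqrt{35} \left(3 \sqrt{42} - 13\right) = 3 \sqrt{35} \left(-13 + 3 \sqrt{42}\right)$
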